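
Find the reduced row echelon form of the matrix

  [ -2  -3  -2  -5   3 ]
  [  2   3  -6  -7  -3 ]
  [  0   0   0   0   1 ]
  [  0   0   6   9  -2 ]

[[1, 3/2, 0, 1, 0], [0, 0, 1, 3/2, 0], [0, 0, 0, 0, 1], [0, 0, 0, 0, 0]]

ρ1 := -1/2·ρ1
ρ2 := ρ2 − 2·ρ1
ρ2 := -1/8·ρ2
ρ4 := ρ4 − 6·ρ2
ρ4 := ρ4 + 2·ρ3
ρ1 := ρ1 + 3/2·ρ3
ρ1 := ρ1 − ρ2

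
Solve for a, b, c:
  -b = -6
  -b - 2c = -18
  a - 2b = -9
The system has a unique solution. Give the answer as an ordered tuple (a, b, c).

Form the augmented matrix and row-reduce:
  [ 0  -1   0  |   -6 ]
  [ 0  -1  -2  |  -18 ]
  [ 1  -2   0  |   -9 ]
R1 <=> R3
  [ 1  -2   0  |   -9 ]
  [ 0  -1  -2  |  -18 ]
  [ 0  -1   0  |   -6 ]
R2 ← -1·R2
  [ 1  -2  0  |  -9 ]
  [ 0   1  2  |  18 ]
  [ 0  -1  0  |  -6 ]
R3 ← R3 + R2
  [ 1  -2  0  |  -9 ]
  [ 0   1  2  |  18 ]
  [ 0   0  2  |  12 ]
R3 ← 1/2·R3
  [ 1  -2  0  |  -9 ]
  [ 0   1  2  |  18 ]
  [ 0   0  1  |   6 ]
R2 ← R2 − 2·R3
  [ 1  -2  0  |  -9 ]
  [ 0   1  0  |   6 ]
  [ 0   0  1  |   6 ]
R1 ← R1 + 2·R2
  [ 1  0  0  |  3 ]
  [ 0  1  0  |  6 ]
  [ 0  0  1  |  6 ]
Reading off the last column: a = 3, b = 6, c = 6.

(3, 6, 6)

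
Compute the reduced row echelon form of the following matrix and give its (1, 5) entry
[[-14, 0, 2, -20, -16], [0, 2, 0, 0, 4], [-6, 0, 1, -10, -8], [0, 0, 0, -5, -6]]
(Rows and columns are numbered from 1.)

0

Multiply R1 by -1/14.
  [  1  0  -1/7  10/7  8/7 ]
  [  0  2     0     0    4 ]
  [ -6  0     1   -10   -8 ]
  [  0  0     0    -5   -6 ]
Add 6 times R1 to R3.
  [ 1  0  -1/7   10/7   8/7 ]
  [ 0  2     0      0     4 ]
  [ 0  0   1/7  -10/7  -8/7 ]
  [ 0  0     0     -5    -6 ]
Multiply R2 by 1/2.
  [ 1  0  -1/7   10/7   8/7 ]
  [ 0  1     0      0     2 ]
  [ 0  0   1/7  -10/7  -8/7 ]
  [ 0  0     0     -5    -6 ]
Multiply R3 by 7.
  [ 1  0  -1/7  10/7  8/7 ]
  [ 0  1     0     0    2 ]
  [ 0  0     1   -10   -8 ]
  [ 0  0     0    -5   -6 ]
Multiply R4 by -1/5.
  [ 1  0  -1/7  10/7  8/7 ]
  [ 0  1     0     0    2 ]
  [ 0  0     1   -10   -8 ]
  [ 0  0     0     1  6/5 ]
Add 10 times R4 to R3.
  [ 1  0  -1/7  10/7  8/7 ]
  [ 0  1     0     0    2 ]
  [ 0  0     1     0    4 ]
  [ 0  0     0     1  6/5 ]
Subtract 10/7 times R4 from R1.
  [ 1  0  -1/7  0  -4/7 ]
  [ 0  1     0  0     2 ]
  [ 0  0     1  0     4 ]
  [ 0  0     0  1   6/5 ]
Add 1/7 times R3 to R1.
  [ 1  0  0  0    0 ]
  [ 0  1  0  0    2 ]
  [ 0  0  1  0    4 ]
  [ 0  0  0  1  6/5 ]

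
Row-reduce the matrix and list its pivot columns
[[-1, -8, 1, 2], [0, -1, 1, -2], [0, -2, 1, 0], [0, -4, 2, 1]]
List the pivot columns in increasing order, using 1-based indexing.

Multiply ρ1 by -1.
  [ 1   8  -1  -2 ]
  [ 0  -1   1  -2 ]
  [ 0  -2   1   0 ]
  [ 0  -4   2   1 ]
Multiply ρ2 by -1.
  [ 1   8  -1  -2 ]
  [ 0   1  -1   2 ]
  [ 0  -2   1   0 ]
  [ 0  -4   2   1 ]
Add 2 times ρ2 to ρ3.
  [ 1   8  -1  -2 ]
  [ 0   1  -1   2 ]
  [ 0   0  -1   4 ]
  [ 0  -4   2   1 ]
Add 4 times ρ2 to ρ4.
  [ 1  8  -1  -2 ]
  [ 0  1  -1   2 ]
  [ 0  0  -1   4 ]
  [ 0  0  -2   9 ]
Multiply ρ3 by -1.
  [ 1  8  -1  -2 ]
  [ 0  1  -1   2 ]
  [ 0  0   1  -4 ]
  [ 0  0  -2   9 ]
Add 2 times ρ3 to ρ4.
  [ 1  8  -1  -2 ]
  [ 0  1  -1   2 ]
  [ 0  0   1  -4 ]
  [ 0  0   0   1 ]
Add 4 times ρ4 to ρ3.
  [ 1  8  -1  -2 ]
  [ 0  1  -1   2 ]
  [ 0  0   1   0 ]
  [ 0  0   0   1 ]
Subtract 2 times ρ4 from ρ2.
  [ 1  8  -1  -2 ]
  [ 0  1  -1   0 ]
  [ 0  0   1   0 ]
  [ 0  0   0   1 ]
Add 2 times ρ4 to ρ1.
  [ 1  8  -1  0 ]
  [ 0  1  -1  0 ]
  [ 0  0   1  0 ]
  [ 0  0   0  1 ]
Add ρ3 to ρ2.
  [ 1  8  -1  0 ]
  [ 0  1   0  0 ]
  [ 0  0   1  0 ]
  [ 0  0   0  1 ]
Add ρ3 to ρ1.
  [ 1  8  0  0 ]
  [ 0  1  0  0 ]
  [ 0  0  1  0 ]
  [ 0  0  0  1 ]
Subtract 8 times ρ2 from ρ1.
  [ 1  0  0  0 ]
  [ 0  1  0  0 ]
  [ 0  0  1  0 ]
  [ 0  0  0  1 ]
Pivot columns are the columns containing a leading 1.

1, 2, 3, 4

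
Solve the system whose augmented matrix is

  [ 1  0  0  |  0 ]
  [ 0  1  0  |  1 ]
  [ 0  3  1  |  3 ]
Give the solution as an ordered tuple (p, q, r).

(0, 1, 0)

R3 -> R3 − 3·R2
  [ 1  0  0  |  0 ]
  [ 0  1  0  |  1 ]
  [ 0  0  1  |  0 ]
Reading off the last column: p = 0, q = 1, r = 0.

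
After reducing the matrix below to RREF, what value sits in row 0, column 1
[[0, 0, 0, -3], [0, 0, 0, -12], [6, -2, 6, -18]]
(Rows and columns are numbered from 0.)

-1/3

R1 ↔ R3
R1 ← 1/6·R1
R2 ← -1/12·R2
R3 ← R3 + 3·R2
R1 ← R1 + 3·R2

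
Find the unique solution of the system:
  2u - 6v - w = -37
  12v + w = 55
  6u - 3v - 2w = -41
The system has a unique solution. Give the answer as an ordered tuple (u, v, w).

Form the augmented matrix and row-reduce:
  [ 2  -6  -1  |  -37 ]
  [ 0  12   1  |   55 ]
  [ 6  -3  -2  |  -41 ]
Multiply ρ1 by 1/2.
Subtract 6 times ρ1 from ρ3.
Multiply ρ2 by 1/12.
Subtract 15 times ρ2 from ρ3.
Multiply ρ3 by -4.
Subtract 1/12 times ρ3 from ρ2.
Add 1/2 times ρ3 to ρ1.
Add 3 times ρ2 to ρ1.
Reading off the last column: u = -6, v = 5, w = -5.

(-6, 5, -5)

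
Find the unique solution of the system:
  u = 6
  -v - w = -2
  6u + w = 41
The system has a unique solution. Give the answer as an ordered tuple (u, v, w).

(6, -3, 5)

Form the augmented matrix and row-reduce:
  [ 1   0   0  |   6 ]
  [ 0  -1  -1  |  -2 ]
  [ 6   0   1  |  41 ]
ρ3 → ρ3 − 6·ρ1
ρ2 → -1·ρ2
ρ2 → ρ2 − ρ3
Reading off the last column: u = 6, v = -3, w = 5.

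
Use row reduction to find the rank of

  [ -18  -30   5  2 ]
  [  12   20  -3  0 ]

rank = 2

ρ1 → -1/18·ρ1
  [  1  5/3  -5/18  -1/9 ]
  [ 12   20     -3     0 ]
ρ2 → ρ2 − 12·ρ1
  [ 1  5/3  -5/18  -1/9 ]
  [ 0    0    1/3   4/3 ]
ρ2 → 3·ρ2
  [ 1  5/3  -5/18  -1/9 ]
  [ 0    0      1     4 ]
ρ1 → ρ1 + 5/18·ρ2
  [ 1  5/3  0  1 ]
  [ 0    0  1  4 ]
The reduced form has 2 nonzero rows.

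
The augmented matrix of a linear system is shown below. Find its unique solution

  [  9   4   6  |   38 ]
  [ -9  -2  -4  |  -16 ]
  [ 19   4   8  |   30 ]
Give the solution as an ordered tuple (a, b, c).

Multiply R1 by 1/9.
  [  1  4/9  2/3  |  38/9 ]
  [ -9   -2   -4  |   -16 ]
  [ 19    4    8  |    30 ]
Add 9 times R1 to R2.
  [  1  4/9  2/3  |  38/9 ]
  [  0    2    2  |    22 ]
  [ 19    4    8  |    30 ]
Subtract 19 times R1 from R3.
  [ 1    4/9    2/3  |    38/9 ]
  [ 0      2      2  |      22 ]
  [ 0  -40/9  -14/3  |  -452/9 ]
Multiply R2 by 1/2.
  [ 1    4/9    2/3  |    38/9 ]
  [ 0      1      1  |      11 ]
  [ 0  -40/9  -14/3  |  -452/9 ]
Add 40/9 times R2 to R3.
  [ 1  4/9   2/3  |  38/9 ]
  [ 0    1     1  |    11 ]
  [ 0    0  -2/9  |  -4/3 ]
Multiply R3 by -9/2.
  [ 1  4/9  2/3  |  38/9 ]
  [ 0    1    1  |    11 ]
  [ 0    0    1  |     6 ]
Subtract R3 from R2.
  [ 1  4/9  2/3  |  38/9 ]
  [ 0    1    0  |     5 ]
  [ 0    0    1  |     6 ]
Subtract 2/3 times R3 from R1.
  [ 1  4/9  0  |  2/9 ]
  [ 0    1  0  |    5 ]
  [ 0    0  1  |    6 ]
Subtract 4/9 times R2 from R1.
  [ 1  0  0  |  -2 ]
  [ 0  1  0  |   5 ]
  [ 0  0  1  |   6 ]
Reading off the last column: a = -2, b = 5, c = 6.

(-2, 5, 6)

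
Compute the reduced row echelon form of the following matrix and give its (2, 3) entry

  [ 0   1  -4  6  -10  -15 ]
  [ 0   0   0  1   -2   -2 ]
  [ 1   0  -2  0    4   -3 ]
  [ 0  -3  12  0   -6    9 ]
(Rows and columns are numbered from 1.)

-4

r1 ↔ r3
r2 ↔ r3
r4 := r4 + 3·r2
r4 := r4 − 18·r3
r2 := r2 − 6·r3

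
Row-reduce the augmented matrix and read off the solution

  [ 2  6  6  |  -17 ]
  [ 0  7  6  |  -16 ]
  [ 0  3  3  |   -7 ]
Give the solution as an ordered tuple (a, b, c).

Multiply ρ1 by 1/2.
  [ 1  3  3  |  -17/2 ]
  [ 0  7  6  |    -16 ]
  [ 0  3  3  |     -7 ]
Multiply ρ2 by 1/7.
  [ 1  3    3  |  -17/2 ]
  [ 0  1  6/7  |  -16/7 ]
  [ 0  3    3  |     -7 ]
Subtract 3 times ρ2 from ρ3.
  [ 1  3    3  |  -17/2 ]
  [ 0  1  6/7  |  -16/7 ]
  [ 0  0  3/7  |   -1/7 ]
Multiply ρ3 by 7/3.
  [ 1  3    3  |  -17/2 ]
  [ 0  1  6/7  |  -16/7 ]
  [ 0  0    1  |   -1/3 ]
Subtract 6/7 times ρ3 from ρ2.
  [ 1  3  3  |  -17/2 ]
  [ 0  1  0  |     -2 ]
  [ 0  0  1  |   -1/3 ]
Subtract 3 times ρ3 from ρ1.
  [ 1  3  0  |  -15/2 ]
  [ 0  1  0  |     -2 ]
  [ 0  0  1  |   -1/3 ]
Subtract 3 times ρ2 from ρ1.
  [ 1  0  0  |  -3/2 ]
  [ 0  1  0  |    -2 ]
  [ 0  0  1  |  -1/3 ]
Reading off the last column: a = -3/2, b = -2, c = -1/3.

(-3/2, -2, -1/3)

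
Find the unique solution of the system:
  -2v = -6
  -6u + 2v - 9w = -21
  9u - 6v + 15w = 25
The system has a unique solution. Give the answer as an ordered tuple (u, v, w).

Form the augmented matrix and row-reduce:
  [  0  -2   0  |   -6 ]
  [ -6   2  -9  |  -21 ]
  [  9  -6  15  |   25 ]
ρ1 <-> ρ2
ρ1 ← -1/6·ρ1
ρ3 ← ρ3 − 9·ρ1
ρ2 ← -1/2·ρ2
ρ3 ← ρ3 + 3·ρ2
ρ3 ← 2/3·ρ3
ρ1 ← ρ1 − 3/2·ρ3
ρ1 ← ρ1 + 1/3·ρ2
Reading off the last column: u = 2, v = 3, w = 5/3.

(2, 3, 5/3)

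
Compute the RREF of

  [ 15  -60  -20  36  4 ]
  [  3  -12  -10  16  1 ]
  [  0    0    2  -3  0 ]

[[1, -4, 0, 0, 2/3], [0, 0, 1, 0, -3/2], [0, 0, 0, 1, -1]]

Multiply ρ1 by 1/15.
Subtract 3 times ρ1 from ρ2.
Multiply ρ2 by -1/6.
Subtract 2 times ρ2 from ρ3.
Multiply ρ3 by -15.
Add 22/15 times ρ3 to ρ2.
Subtract 12/5 times ρ3 from ρ1.
Add 4/3 times ρ2 to ρ1.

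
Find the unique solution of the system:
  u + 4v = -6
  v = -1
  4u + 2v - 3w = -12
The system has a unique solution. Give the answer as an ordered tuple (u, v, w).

Form the augmented matrix and row-reduce:
  [ 1  4   0  |   -6 ]
  [ 0  1   0  |   -1 ]
  [ 4  2  -3  |  -12 ]
Subtract 4 times ρ1 from ρ3.
Add 14 times ρ2 to ρ3.
Multiply ρ3 by -1/3.
Subtract 4 times ρ2 from ρ1.
Reading off the last column: u = -2, v = -1, w = 2/3.

(-2, -1, 2/3)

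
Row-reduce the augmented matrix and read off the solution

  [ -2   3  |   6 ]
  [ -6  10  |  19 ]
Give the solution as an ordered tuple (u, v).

Multiply R1 by -1/2.
  [  1  -3/2  |  -3 ]
  [ -6    10  |  19 ]
Add 6 times R1 to R2.
  [ 1  -3/2  |  -3 ]
  [ 0     1  |   1 ]
Add 3/2 times R2 to R1.
  [ 1  0  |  -3/2 ]
  [ 0  1  |     1 ]
Reading off the last column: u = -3/2, v = 1.

(-3/2, 1)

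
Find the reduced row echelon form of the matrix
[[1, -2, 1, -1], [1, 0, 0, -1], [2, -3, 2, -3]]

[[1, 0, 0, -1], [0, 1, 0, -1], [0, 0, 1, -2]]

ρ2 -> ρ2 − ρ1
  [ 1  -2   1  -1 ]
  [ 0   2  -1   0 ]
  [ 2  -3   2  -3 ]
ρ3 -> ρ3 − 2·ρ1
  [ 1  -2   1  -1 ]
  [ 0   2  -1   0 ]
  [ 0   1   0  -1 ]
ρ2 -> 1/2·ρ2
  [ 1  -2     1  -1 ]
  [ 0   1  -1/2   0 ]
  [ 0   1     0  -1 ]
ρ3 -> ρ3 − ρ2
  [ 1  -2     1  -1 ]
  [ 0   1  -1/2   0 ]
  [ 0   0   1/2  -1 ]
ρ3 -> 2·ρ3
  [ 1  -2     1  -1 ]
  [ 0   1  -1/2   0 ]
  [ 0   0     1  -2 ]
ρ2 -> ρ2 + 1/2·ρ3
  [ 1  -2  1  -1 ]
  [ 0   1  0  -1 ]
  [ 0   0  1  -2 ]
ρ1 -> ρ1 − ρ3
  [ 1  -2  0   1 ]
  [ 0   1  0  -1 ]
  [ 0   0  1  -2 ]
ρ1 -> ρ1 + 2·ρ2
  [ 1  0  0  -1 ]
  [ 0  1  0  -1 ]
  [ 0  0  1  -2 ]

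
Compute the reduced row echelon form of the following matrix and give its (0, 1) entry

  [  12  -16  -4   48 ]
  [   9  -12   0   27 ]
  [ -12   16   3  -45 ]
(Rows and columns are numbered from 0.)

-4/3

R1 → 1/12·R1
R2 → R2 − 9·R1
R3 → R3 + 12·R1
R2 → 1/3·R2
R3 → R3 + R2
R1 → R1 + 1/3·R2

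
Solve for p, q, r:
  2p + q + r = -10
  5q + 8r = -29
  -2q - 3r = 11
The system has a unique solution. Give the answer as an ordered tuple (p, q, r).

(-3, -1, -3)

Form the augmented matrix and row-reduce:
  [ 2   1   1  |  -10 ]
  [ 0   5   8  |  -29 ]
  [ 0  -2  -3  |   11 ]
R1 := 1/2·R1
  [ 1  1/2  1/2  |   -5 ]
  [ 0    5    8  |  -29 ]
  [ 0   -2   -3  |   11 ]
R2 := 1/5·R2
  [ 1  1/2  1/2  |     -5 ]
  [ 0    1  8/5  |  -29/5 ]
  [ 0   -2   -3  |     11 ]
R3 := R3 + 2·R2
  [ 1  1/2  1/2  |     -5 ]
  [ 0    1  8/5  |  -29/5 ]
  [ 0    0  1/5  |   -3/5 ]
R3 := 5·R3
  [ 1  1/2  1/2  |     -5 ]
  [ 0    1  8/5  |  -29/5 ]
  [ 0    0    1  |     -3 ]
R2 := R2 − 8/5·R3
  [ 1  1/2  1/2  |  -5 ]
  [ 0    1    0  |  -1 ]
  [ 0    0    1  |  -3 ]
R1 := R1 − 1/2·R3
  [ 1  1/2  0  |  -7/2 ]
  [ 0    1  0  |    -1 ]
  [ 0    0  1  |    -3 ]
R1 := R1 − 1/2·R2
  [ 1  0  0  |  -3 ]
  [ 0  1  0  |  -1 ]
  [ 0  0  1  |  -3 ]
Reading off the last column: p = -3, q = -1, r = -3.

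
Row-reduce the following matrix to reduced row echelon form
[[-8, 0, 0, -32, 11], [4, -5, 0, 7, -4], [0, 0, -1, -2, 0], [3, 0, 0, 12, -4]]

[[1, 0, 0, 4, 0], [0, 1, 0, 9/5, 0], [0, 0, 1, 2, 0], [0, 0, 0, 0, 1]]

ρ1 → -1/8·ρ1
  [ 1   0   0   4  -11/8 ]
  [ 4  -5   0   7     -4 ]
  [ 0   0  -1  -2      0 ]
  [ 3   0   0  12     -4 ]
ρ2 → ρ2 − 4·ρ1
  [ 1   0   0   4  -11/8 ]
  [ 0  -5   0  -9    3/2 ]
  [ 0   0  -1  -2      0 ]
  [ 3   0   0  12     -4 ]
ρ4 → ρ4 − 3·ρ1
  [ 1   0   0   4  -11/8 ]
  [ 0  -5   0  -9    3/2 ]
  [ 0   0  -1  -2      0 ]
  [ 0   0   0   0    1/8 ]
ρ2 → -1/5·ρ2
  [ 1  0   0    4  -11/8 ]
  [ 0  1   0  9/5  -3/10 ]
  [ 0  0  -1   -2      0 ]
  [ 0  0   0    0    1/8 ]
ρ3 → -1·ρ3
  [ 1  0  0    4  -11/8 ]
  [ 0  1  0  9/5  -3/10 ]
  [ 0  0  1    2      0 ]
  [ 0  0  0    0    1/8 ]
ρ4 → 8·ρ4
  [ 1  0  0    4  -11/8 ]
  [ 0  1  0  9/5  -3/10 ]
  [ 0  0  1    2      0 ]
  [ 0  0  0    0      1 ]
ρ2 → ρ2 + 3/10·ρ4
  [ 1  0  0    4  -11/8 ]
  [ 0  1  0  9/5      0 ]
  [ 0  0  1    2      0 ]
  [ 0  0  0    0      1 ]
ρ1 → ρ1 + 11/8·ρ4
  [ 1  0  0    4  0 ]
  [ 0  1  0  9/5  0 ]
  [ 0  0  1    2  0 ]
  [ 0  0  0    0  1 ]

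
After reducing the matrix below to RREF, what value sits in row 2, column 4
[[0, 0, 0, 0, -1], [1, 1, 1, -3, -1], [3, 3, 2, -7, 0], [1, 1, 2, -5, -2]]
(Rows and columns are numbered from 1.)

-2

ρ1 ↔ ρ2
  [ 1  1  1  -3  -1 ]
  [ 0  0  0   0  -1 ]
  [ 3  3  2  -7   0 ]
  [ 1  1  2  -5  -2 ]
ρ3 := ρ3 − 3·ρ1
  [ 1  1   1  -3  -1 ]
  [ 0  0   0   0  -1 ]
  [ 0  0  -1   2   3 ]
  [ 1  1   2  -5  -2 ]
ρ4 := ρ4 − ρ1
  [ 1  1   1  -3  -1 ]
  [ 0  0   0   0  -1 ]
  [ 0  0  -1   2   3 ]
  [ 0  0   1  -2  -1 ]
ρ2 ↔ ρ3
  [ 1  1   1  -3  -1 ]
  [ 0  0  -1   2   3 ]
  [ 0  0   0   0  -1 ]
  [ 0  0   1  -2  -1 ]
ρ2 := -1·ρ2
  [ 1  1  1  -3  -1 ]
  [ 0  0  1  -2  -3 ]
  [ 0  0  0   0  -1 ]
  [ 0  0  1  -2  -1 ]
ρ4 := ρ4 − ρ2
  [ 1  1  1  -3  -1 ]
  [ 0  0  1  -2  -3 ]
  [ 0  0  0   0  -1 ]
  [ 0  0  0   0   2 ]
ρ3 := -1·ρ3
  [ 1  1  1  -3  -1 ]
  [ 0  0  1  -2  -3 ]
  [ 0  0  0   0   1 ]
  [ 0  0  0   0   2 ]
ρ4 := ρ4 − 2·ρ3
  [ 1  1  1  -3  -1 ]
  [ 0  0  1  -2  -3 ]
  [ 0  0  0   0   1 ]
  [ 0  0  0   0   0 ]
ρ2 := ρ2 + 3·ρ3
  [ 1  1  1  -3  -1 ]
  [ 0  0  1  -2   0 ]
  [ 0  0  0   0   1 ]
  [ 0  0  0   0   0 ]
ρ1 := ρ1 + ρ3
  [ 1  1  1  -3  0 ]
  [ 0  0  1  -2  0 ]
  [ 0  0  0   0  1 ]
  [ 0  0  0   0  0 ]
ρ1 := ρ1 − ρ2
  [ 1  1  0  -1  0 ]
  [ 0  0  1  -2  0 ]
  [ 0  0  0   0  1 ]
  [ 0  0  0   0  0 ]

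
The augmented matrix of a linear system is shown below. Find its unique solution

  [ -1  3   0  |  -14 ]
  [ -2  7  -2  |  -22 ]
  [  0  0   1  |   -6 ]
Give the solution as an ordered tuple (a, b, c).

(-4, -6, -6)

R1 -> -1·R1
  [  1  -3   0  |   14 ]
  [ -2   7  -2  |  -22 ]
  [  0   0   1  |   -6 ]
R2 -> R2 + 2·R1
  [ 1  -3   0  |  14 ]
  [ 0   1  -2  |   6 ]
  [ 0   0   1  |  -6 ]
R2 -> R2 + 2·R3
  [ 1  -3  0  |  14 ]
  [ 0   1  0  |  -6 ]
  [ 0   0  1  |  -6 ]
R1 -> R1 + 3·R2
  [ 1  0  0  |  -4 ]
  [ 0  1  0  |  -6 ]
  [ 0  0  1  |  -6 ]
Reading off the last column: a = -4, b = -6, c = -6.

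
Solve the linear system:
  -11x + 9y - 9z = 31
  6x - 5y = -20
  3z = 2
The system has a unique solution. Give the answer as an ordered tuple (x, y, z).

Form the augmented matrix and row-reduce:
  [ -11   9  -9  |   31 ]
  [   6  -5   0  |  -20 ]
  [   0   0   3  |    2 ]
r1 := -1/11·r1
r2 := r2 − 6·r1
r2 := -11·r2
r3 := 1/3·r3
r2 := r2 − 54·r3
r1 := r1 − 9/11·r3
r1 := r1 + 9/11·r2
Reading off the last column: x = -5, y = -2, z = 2/3.

(-5, -2, 2/3)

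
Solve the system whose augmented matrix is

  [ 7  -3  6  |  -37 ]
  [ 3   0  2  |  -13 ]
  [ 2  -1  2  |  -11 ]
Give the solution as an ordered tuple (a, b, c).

ρ1 := 1/7·ρ1
  [ 1  -3/7  6/7  |  -37/7 ]
  [ 3     0    2  |    -13 ]
  [ 2    -1    2  |    -11 ]
ρ2 := ρ2 − 3·ρ1
  [ 1  -3/7   6/7  |  -37/7 ]
  [ 0   9/7  -4/7  |   20/7 ]
  [ 2    -1     2  |    -11 ]
ρ3 := ρ3 − 2·ρ1
  [ 1  -3/7   6/7  |  -37/7 ]
  [ 0   9/7  -4/7  |   20/7 ]
  [ 0  -1/7   2/7  |   -3/7 ]
ρ2 := 7/9·ρ2
  [ 1  -3/7   6/7  |  -37/7 ]
  [ 0     1  -4/9  |   20/9 ]
  [ 0  -1/7   2/7  |   -3/7 ]
ρ3 := ρ3 + 1/7·ρ2
  [ 1  -3/7   6/7  |  -37/7 ]
  [ 0     1  -4/9  |   20/9 ]
  [ 0     0   2/9  |   -1/9 ]
ρ3 := 9/2·ρ3
  [ 1  -3/7   6/7  |  -37/7 ]
  [ 0     1  -4/9  |   20/9 ]
  [ 0     0     1  |   -1/2 ]
ρ2 := ρ2 + 4/9·ρ3
  [ 1  -3/7  6/7  |  -37/7 ]
  [ 0     1    0  |      2 ]
  [ 0     0    1  |   -1/2 ]
ρ1 := ρ1 − 6/7·ρ3
  [ 1  -3/7  0  |  -34/7 ]
  [ 0     1  0  |      2 ]
  [ 0     0  1  |   -1/2 ]
ρ1 := ρ1 + 3/7·ρ2
  [ 1  0  0  |    -4 ]
  [ 0  1  0  |     2 ]
  [ 0  0  1  |  -1/2 ]
Reading off the last column: a = -4, b = 2, c = -1/2.

(-4, 2, -1/2)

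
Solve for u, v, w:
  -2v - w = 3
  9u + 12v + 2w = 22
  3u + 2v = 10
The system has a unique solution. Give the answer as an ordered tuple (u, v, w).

(4, -1, -1)

Form the augmented matrix and row-reduce:
  [ 0  -2  -1  |   3 ]
  [ 9  12   2  |  22 ]
  [ 3   2   0  |  10 ]
R1 <-> R2
R1 ← 1/9·R1
R3 ← R3 − 3·R1
R2 ← -1/2·R2
R3 ← R3 + 2·R2
R3 ← 3·R3
R2 ← R2 − 1/2·R3
R1 ← R1 − 2/9·R3
R1 ← R1 − 4/3·R2
Reading off the last column: u = 4, v = -1, w = -1.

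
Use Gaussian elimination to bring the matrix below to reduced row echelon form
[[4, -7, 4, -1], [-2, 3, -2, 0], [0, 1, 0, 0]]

R1 := 1/4·R1
  [  1  -7/4   1  -1/4 ]
  [ -2     3  -2     0 ]
  [  0     1   0     0 ]
R2 := R2 + 2·R1
  [ 1  -7/4  1  -1/4 ]
  [ 0  -1/2  0  -1/2 ]
  [ 0     1  0     0 ]
R2 := -2·R2
  [ 1  -7/4  1  -1/4 ]
  [ 0     1  0     1 ]
  [ 0     1  0     0 ]
R3 := R3 − R2
  [ 1  -7/4  1  -1/4 ]
  [ 0     1  0     1 ]
  [ 0     0  0    -1 ]
R3 := -1·R3
  [ 1  -7/4  1  -1/4 ]
  [ 0     1  0     1 ]
  [ 0     0  0     1 ]
R2 := R2 − R3
  [ 1  -7/4  1  -1/4 ]
  [ 0     1  0     0 ]
  [ 0     0  0     1 ]
R1 := R1 + 1/4·R3
  [ 1  -7/4  1  0 ]
  [ 0     1  0  0 ]
  [ 0     0  0  1 ]
R1 := R1 + 7/4·R2
  [ 1  0  1  0 ]
  [ 0  1  0  0 ]
  [ 0  0  0  1 ]

[[1, 0, 1, 0], [0, 1, 0, 0], [0, 0, 0, 1]]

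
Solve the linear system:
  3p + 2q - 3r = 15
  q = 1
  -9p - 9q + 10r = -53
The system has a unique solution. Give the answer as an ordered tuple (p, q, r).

Form the augmented matrix and row-reduce:
  [  3   2  -3  |   15 ]
  [  0   1   0  |    1 ]
  [ -9  -9  10  |  -53 ]
r1 := 1/3·r1
  [  1  2/3  -1  |    5 ]
  [  0    1   0  |    1 ]
  [ -9   -9  10  |  -53 ]
r3 := r3 + 9·r1
  [ 1  2/3  -1  |   5 ]
  [ 0    1   0  |   1 ]
  [ 0   -3   1  |  -8 ]
r3 := r3 + 3·r2
  [ 1  2/3  -1  |   5 ]
  [ 0    1   0  |   1 ]
  [ 0    0   1  |  -5 ]
r1 := r1 + r3
  [ 1  2/3  0  |   0 ]
  [ 0    1  0  |   1 ]
  [ 0    0  1  |  -5 ]
r1 := r1 − 2/3·r2
  [ 1  0  0  |  -2/3 ]
  [ 0  1  0  |     1 ]
  [ 0  0  1  |    -5 ]
Reading off the last column: p = -2/3, q = 1, r = -5.

(-2/3, 1, -5)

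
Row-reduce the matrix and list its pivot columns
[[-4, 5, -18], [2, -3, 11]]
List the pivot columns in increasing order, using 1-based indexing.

1, 2

Multiply r1 by -1/4.
  [ 1  -5/4  9/2 ]
  [ 2    -3   11 ]
Subtract 2 times r1 from r2.
  [ 1  -5/4  9/2 ]
  [ 0  -1/2    2 ]
Multiply r2 by -2.
  [ 1  -5/4  9/2 ]
  [ 0     1   -4 ]
Add 5/4 times r2 to r1.
  [ 1  0  -1/2 ]
  [ 0  1    -4 ]
Pivot columns are the columns containing a leading 1.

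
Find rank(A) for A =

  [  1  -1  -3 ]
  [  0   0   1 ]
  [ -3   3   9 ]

rank = 2

Add 3 times R1 to R3.
  [ 1  -1  -3 ]
  [ 0   0   1 ]
  [ 0   0   0 ]
Add 3 times R2 to R1.
  [ 1  -1  0 ]
  [ 0   0  1 ]
  [ 0   0  0 ]
The reduced form has 2 nonzero rows.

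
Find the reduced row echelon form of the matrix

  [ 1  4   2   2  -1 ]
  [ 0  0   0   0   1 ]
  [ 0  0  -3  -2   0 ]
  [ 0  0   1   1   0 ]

[[1, 4, 0, 0, 0], [0, 0, 1, 0, 0], [0, 0, 0, 1, 0], [0, 0, 0, 0, 1]]

r2 ↔ r3
  [ 1  4   2   2  -1 ]
  [ 0  0  -3  -2   0 ]
  [ 0  0   0   0   1 ]
  [ 0  0   1   1   0 ]
r2 → -1/3·r2
  [ 1  4  2    2  -1 ]
  [ 0  0  1  2/3   0 ]
  [ 0  0  0    0   1 ]
  [ 0  0  1    1   0 ]
r4 → r4 − r2
  [ 1  4  2    2  -1 ]
  [ 0  0  1  2/3   0 ]
  [ 0  0  0    0   1 ]
  [ 0  0  0  1/3   0 ]
r3 ↔ r4
  [ 1  4  2    2  -1 ]
  [ 0  0  1  2/3   0 ]
  [ 0  0  0  1/3   0 ]
  [ 0  0  0    0   1 ]
r3 → 3·r3
  [ 1  4  2    2  -1 ]
  [ 0  0  1  2/3   0 ]
  [ 0  0  0    1   0 ]
  [ 0  0  0    0   1 ]
r1 → r1 + r4
  [ 1  4  2    2  0 ]
  [ 0  0  1  2/3  0 ]
  [ 0  0  0    1  0 ]
  [ 0  0  0    0  1 ]
r2 → r2 − 2/3·r3
  [ 1  4  2  2  0 ]
  [ 0  0  1  0  0 ]
  [ 0  0  0  1  0 ]
  [ 0  0  0  0  1 ]
r1 → r1 − 2·r3
  [ 1  4  2  0  0 ]
  [ 0  0  1  0  0 ]
  [ 0  0  0  1  0 ]
  [ 0  0  0  0  1 ]
r1 → r1 − 2·r2
  [ 1  4  0  0  0 ]
  [ 0  0  1  0  0 ]
  [ 0  0  0  1  0 ]
  [ 0  0  0  0  1 ]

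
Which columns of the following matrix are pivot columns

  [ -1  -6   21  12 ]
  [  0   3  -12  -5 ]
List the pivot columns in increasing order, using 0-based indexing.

ρ1 -> -1·ρ1
  [ 1  6  -21  -12 ]
  [ 0  3  -12   -5 ]
ρ2 -> 1/3·ρ2
  [ 1  6  -21   -12 ]
  [ 0  1   -4  -5/3 ]
ρ1 -> ρ1 − 6·ρ2
  [ 1  0   3    -2 ]
  [ 0  1  -4  -5/3 ]
Pivot columns are the columns containing a leading 1.

0, 1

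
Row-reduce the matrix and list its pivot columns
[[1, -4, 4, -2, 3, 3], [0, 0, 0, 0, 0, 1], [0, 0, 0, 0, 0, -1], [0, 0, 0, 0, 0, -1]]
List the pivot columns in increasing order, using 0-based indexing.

R3 ← R3 + R2
R4 ← R4 + R2
R1 ← R1 − 3·R2
Pivot columns are the columns containing a leading 1.

0, 5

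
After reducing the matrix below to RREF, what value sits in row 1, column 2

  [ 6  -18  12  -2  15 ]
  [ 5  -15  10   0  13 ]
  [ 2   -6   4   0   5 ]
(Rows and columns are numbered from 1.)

-3

Multiply R1 by 1/6.
  [ 1   -3   2  -1/3  5/2 ]
  [ 5  -15  10     0   13 ]
  [ 2   -6   4     0    5 ]
Subtract 5 times R1 from R2.
  [ 1  -3  2  -1/3  5/2 ]
  [ 0   0  0   5/3  1/2 ]
  [ 2  -6  4     0    5 ]
Subtract 2 times R1 from R3.
  [ 1  -3  2  -1/3  5/2 ]
  [ 0   0  0   5/3  1/2 ]
  [ 0   0  0   2/3    0 ]
Multiply R2 by 3/5.
  [ 1  -3  2  -1/3   5/2 ]
  [ 0   0  0     1  3/10 ]
  [ 0   0  0   2/3     0 ]
Subtract 2/3 times R2 from R3.
  [ 1  -3  2  -1/3   5/2 ]
  [ 0   0  0     1  3/10 ]
  [ 0   0  0     0  -1/5 ]
Multiply R3 by -5.
  [ 1  -3  2  -1/3   5/2 ]
  [ 0   0  0     1  3/10 ]
  [ 0   0  0     0     1 ]
Subtract 3/10 times R3 from R2.
  [ 1  -3  2  -1/3  5/2 ]
  [ 0   0  0     1    0 ]
  [ 0   0  0     0    1 ]
Subtract 5/2 times R3 from R1.
  [ 1  -3  2  -1/3  0 ]
  [ 0   0  0     1  0 ]
  [ 0   0  0     0  1 ]
Add 1/3 times R2 to R1.
  [ 1  -3  2  0  0 ]
  [ 0   0  0  1  0 ]
  [ 0   0  0  0  1 ]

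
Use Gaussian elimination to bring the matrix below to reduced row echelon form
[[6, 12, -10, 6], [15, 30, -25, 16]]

R1 ← 1/6·R1
  [  1   2  -5/3   1 ]
  [ 15  30   -25  16 ]
R2 ← R2 − 15·R1
  [ 1  2  -5/3  1 ]
  [ 0  0     0  1 ]
R1 ← R1 − R2
  [ 1  2  -5/3  0 ]
  [ 0  0     0  1 ]

[[1, 2, -5/3, 0], [0, 0, 0, 1]]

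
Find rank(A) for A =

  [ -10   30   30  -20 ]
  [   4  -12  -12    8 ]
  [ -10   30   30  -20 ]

ρ1 -> -1/10·ρ1
  [   1   -3   -3    2 ]
  [   4  -12  -12    8 ]
  [ -10   30   30  -20 ]
ρ2 -> ρ2 − 4·ρ1
  [   1  -3  -3    2 ]
  [   0   0   0    0 ]
  [ -10  30  30  -20 ]
ρ3 -> ρ3 + 10·ρ1
  [ 1  -3  -3  2 ]
  [ 0   0   0  0 ]
  [ 0   0   0  0 ]
The reduced form has 1 nonzero row.

rank = 1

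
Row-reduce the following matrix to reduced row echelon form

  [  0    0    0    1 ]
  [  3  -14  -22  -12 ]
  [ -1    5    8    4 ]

[[1, 0, 2, 0], [0, 1, 2, 0], [0, 0, 0, 1]]

r1 <=> r2
  [  3  -14  -22  -12 ]
  [  0    0    0    1 ]
  [ -1    5    8    4 ]
r1 ← 1/3·r1
  [  1  -14/3  -22/3  -4 ]
  [  0      0      0   1 ]
  [ -1      5      8   4 ]
r3 ← r3 + r1
  [ 1  -14/3  -22/3  -4 ]
  [ 0      0      0   1 ]
  [ 0    1/3    2/3   0 ]
r2 <=> r3
  [ 1  -14/3  -22/3  -4 ]
  [ 0    1/3    2/3   0 ]
  [ 0      0      0   1 ]
r2 ← 3·r2
  [ 1  -14/3  -22/3  -4 ]
  [ 0      1      2   0 ]
  [ 0      0      0   1 ]
r1 ← r1 + 4·r3
  [ 1  -14/3  -22/3  0 ]
  [ 0      1      2  0 ]
  [ 0      0      0  1 ]
r1 ← r1 + 14/3·r2
  [ 1  0  2  0 ]
  [ 0  1  2  0 ]
  [ 0  0  0  1 ]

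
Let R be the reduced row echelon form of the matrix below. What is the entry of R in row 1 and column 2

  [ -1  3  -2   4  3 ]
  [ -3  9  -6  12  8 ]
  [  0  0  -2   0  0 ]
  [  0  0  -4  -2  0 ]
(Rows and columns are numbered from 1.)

R1 ← -1·R1
  [  1  -3   2  -4  -3 ]
  [ -3   9  -6  12   8 ]
  [  0   0  -2   0   0 ]
  [  0   0  -4  -2   0 ]
R2 ← R2 + 3·R1
  [ 1  -3   2  -4  -3 ]
  [ 0   0   0   0  -1 ]
  [ 0   0  -2   0   0 ]
  [ 0   0  -4  -2   0 ]
R2 ↔ R3
  [ 1  -3   2  -4  -3 ]
  [ 0   0  -2   0   0 ]
  [ 0   0   0   0  -1 ]
  [ 0   0  -4  -2   0 ]
R2 ← -1/2·R2
  [ 1  -3   2  -4  -3 ]
  [ 0   0   1   0   0 ]
  [ 0   0   0   0  -1 ]
  [ 0   0  -4  -2   0 ]
R4 ← R4 + 4·R2
  [ 1  -3  2  -4  -3 ]
  [ 0   0  1   0   0 ]
  [ 0   0  0   0  -1 ]
  [ 0   0  0  -2   0 ]
R3 ↔ R4
  [ 1  -3  2  -4  -3 ]
  [ 0   0  1   0   0 ]
  [ 0   0  0  -2   0 ]
  [ 0   0  0   0  -1 ]
R3 ← -1/2·R3
  [ 1  -3  2  -4  -3 ]
  [ 0   0  1   0   0 ]
  [ 0   0  0   1   0 ]
  [ 0   0  0   0  -1 ]
R4 ← -1·R4
  [ 1  -3  2  -4  -3 ]
  [ 0   0  1   0   0 ]
  [ 0   0  0   1   0 ]
  [ 0   0  0   0   1 ]
R1 ← R1 + 3·R4
  [ 1  -3  2  -4  0 ]
  [ 0   0  1   0  0 ]
  [ 0   0  0   1  0 ]
  [ 0   0  0   0  1 ]
R1 ← R1 + 4·R3
  [ 1  -3  2  0  0 ]
  [ 0   0  1  0  0 ]
  [ 0   0  0  1  0 ]
  [ 0   0  0  0  1 ]
R1 ← R1 − 2·R2
  [ 1  -3  0  0  0 ]
  [ 0   0  1  0  0 ]
  [ 0   0  0  1  0 ]
  [ 0   0  0  0  1 ]

-3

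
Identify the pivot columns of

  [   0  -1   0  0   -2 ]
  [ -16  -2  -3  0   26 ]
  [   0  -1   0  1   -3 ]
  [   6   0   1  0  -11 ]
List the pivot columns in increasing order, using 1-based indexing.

1, 2, 3, 4

R1 ↔ R2
  [ -16  -2  -3  0   26 ]
  [   0  -1   0  0   -2 ]
  [   0  -1   0  1   -3 ]
  [   6   0   1  0  -11 ]
R1 → -1/16·R1
  [ 1  1/8  3/16  0  -13/8 ]
  [ 0   -1     0  0     -2 ]
  [ 0   -1     0  1     -3 ]
  [ 6    0     1  0    -11 ]
R4 → R4 − 6·R1
  [ 1   1/8  3/16  0  -13/8 ]
  [ 0    -1     0  0     -2 ]
  [ 0    -1     0  1     -3 ]
  [ 0  -3/4  -1/8  0   -5/4 ]
R2 → -1·R2
  [ 1   1/8  3/16  0  -13/8 ]
  [ 0     1     0  0      2 ]
  [ 0    -1     0  1     -3 ]
  [ 0  -3/4  -1/8  0   -5/4 ]
R3 → R3 + R2
  [ 1   1/8  3/16  0  -13/8 ]
  [ 0     1     0  0      2 ]
  [ 0     0     0  1     -1 ]
  [ 0  -3/4  -1/8  0   -5/4 ]
R4 → R4 + 3/4·R2
  [ 1  1/8  3/16  0  -13/8 ]
  [ 0    1     0  0      2 ]
  [ 0    0     0  1     -1 ]
  [ 0    0  -1/8  0    1/4 ]
R3 ↔ R4
  [ 1  1/8  3/16  0  -13/8 ]
  [ 0    1     0  0      2 ]
  [ 0    0  -1/8  0    1/4 ]
  [ 0    0     0  1     -1 ]
R3 → -8·R3
  [ 1  1/8  3/16  0  -13/8 ]
  [ 0    1     0  0      2 ]
  [ 0    0     1  0     -2 ]
  [ 0    0     0  1     -1 ]
R1 → R1 − 3/16·R3
  [ 1  1/8  0  0  -5/4 ]
  [ 0    1  0  0     2 ]
  [ 0    0  1  0    -2 ]
  [ 0    0  0  1    -1 ]
R1 → R1 − 1/8·R2
  [ 1  0  0  0  -3/2 ]
  [ 0  1  0  0     2 ]
  [ 0  0  1  0    -2 ]
  [ 0  0  0  1    -1 ]
Pivot columns are the columns containing a leading 1.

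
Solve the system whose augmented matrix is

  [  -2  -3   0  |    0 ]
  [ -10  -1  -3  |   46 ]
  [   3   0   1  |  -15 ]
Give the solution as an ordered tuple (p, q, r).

(-3, 2, -6)

r1 ← -1/2·r1
  [   1  3/2   0  |    0 ]
  [ -10   -1  -3  |   46 ]
  [   3    0   1  |  -15 ]
r2 ← r2 + 10·r1
  [ 1  3/2   0  |    0 ]
  [ 0   14  -3  |   46 ]
  [ 3    0   1  |  -15 ]
r3 ← r3 − 3·r1
  [ 1   3/2   0  |    0 ]
  [ 0    14  -3  |   46 ]
  [ 0  -9/2   1  |  -15 ]
r2 ← 1/14·r2
  [ 1   3/2      0  |     0 ]
  [ 0     1  -3/14  |  23/7 ]
  [ 0  -9/2      1  |   -15 ]
r3 ← r3 + 9/2·r2
  [ 1  3/2      0  |      0 ]
  [ 0    1  -3/14  |   23/7 ]
  [ 0    0   1/28  |  -3/14 ]
r3 ← 28·r3
  [ 1  3/2      0  |     0 ]
  [ 0    1  -3/14  |  23/7 ]
  [ 0    0      1  |    -6 ]
r2 ← r2 + 3/14·r3
  [ 1  3/2  0  |   0 ]
  [ 0    1  0  |   2 ]
  [ 0    0  1  |  -6 ]
r1 ← r1 − 3/2·r2
  [ 1  0  0  |  -3 ]
  [ 0  1  0  |   2 ]
  [ 0  0  1  |  -6 ]
Reading off the last column: p = -3, q = 2, r = -6.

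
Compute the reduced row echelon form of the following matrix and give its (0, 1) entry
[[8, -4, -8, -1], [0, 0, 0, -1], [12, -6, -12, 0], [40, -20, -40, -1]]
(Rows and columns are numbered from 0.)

-1/2

R1 ← 1/8·R1
  [  1  -1/2   -1  -1/8 ]
  [  0     0    0    -1 ]
  [ 12    -6  -12     0 ]
  [ 40   -20  -40    -1 ]
R3 ← R3 − 12·R1
  [  1  -1/2   -1  -1/8 ]
  [  0     0    0    -1 ]
  [  0     0    0   3/2 ]
  [ 40   -20  -40    -1 ]
R4 ← R4 − 40·R1
  [ 1  -1/2  -1  -1/8 ]
  [ 0     0   0    -1 ]
  [ 0     0   0   3/2 ]
  [ 0     0   0     4 ]
R2 ← -1·R2
  [ 1  -1/2  -1  -1/8 ]
  [ 0     0   0     1 ]
  [ 0     0   0   3/2 ]
  [ 0     0   0     4 ]
R3 ← R3 − 3/2·R2
  [ 1  -1/2  -1  -1/8 ]
  [ 0     0   0     1 ]
  [ 0     0   0     0 ]
  [ 0     0   0     4 ]
R4 ← R4 − 4·R2
  [ 1  -1/2  -1  -1/8 ]
  [ 0     0   0     1 ]
  [ 0     0   0     0 ]
  [ 0     0   0     0 ]
R1 ← R1 + 1/8·R2
  [ 1  -1/2  -1  0 ]
  [ 0     0   0  1 ]
  [ 0     0   0  0 ]
  [ 0     0   0  0 ]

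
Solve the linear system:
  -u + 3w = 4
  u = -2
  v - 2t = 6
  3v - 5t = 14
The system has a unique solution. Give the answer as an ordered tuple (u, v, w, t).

(-2, -2, 2/3, -4)

Form the augmented matrix and row-reduce:
  [ -1  0  3   0  |   4 ]
  [  1  0  0   0  |  -2 ]
  [  0  1  0  -2  |   6 ]
  [  0  3  0  -5  |  14 ]
R1 → -1·R1
  [ 1  0  -3   0  |  -4 ]
  [ 1  0   0   0  |  -2 ]
  [ 0  1   0  -2  |   6 ]
  [ 0  3   0  -5  |  14 ]
R2 → R2 − R1
  [ 1  0  -3   0  |  -4 ]
  [ 0  0   3   0  |   2 ]
  [ 0  1   0  -2  |   6 ]
  [ 0  3   0  -5  |  14 ]
R2 <-> R3
  [ 1  0  -3   0  |  -4 ]
  [ 0  1   0  -2  |   6 ]
  [ 0  0   3   0  |   2 ]
  [ 0  3   0  -5  |  14 ]
R4 → R4 − 3·R2
  [ 1  0  -3   0  |  -4 ]
  [ 0  1   0  -2  |   6 ]
  [ 0  0   3   0  |   2 ]
  [ 0  0   0   1  |  -4 ]
R3 → 1/3·R3
  [ 1  0  -3   0  |   -4 ]
  [ 0  1   0  -2  |    6 ]
  [ 0  0   1   0  |  2/3 ]
  [ 0  0   0   1  |   -4 ]
R2 → R2 + 2·R4
  [ 1  0  -3  0  |   -4 ]
  [ 0  1   0  0  |   -2 ]
  [ 0  0   1  0  |  2/3 ]
  [ 0  0   0  1  |   -4 ]
R1 → R1 + 3·R3
  [ 1  0  0  0  |   -2 ]
  [ 0  1  0  0  |   -2 ]
  [ 0  0  1  0  |  2/3 ]
  [ 0  0  0  1  |   -4 ]
Reading off the last column: u = -2, v = -2, w = 2/3, t = -4.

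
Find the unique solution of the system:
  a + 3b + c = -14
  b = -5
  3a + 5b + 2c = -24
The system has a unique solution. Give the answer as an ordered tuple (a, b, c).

Form the augmented matrix and row-reduce:
  [ 1  3  1  |  -14 ]
  [ 0  1  0  |   -5 ]
  [ 3  5  2  |  -24 ]
R3 := R3 − 3·R1
  [ 1   3   1  |  -14 ]
  [ 0   1   0  |   -5 ]
  [ 0  -4  -1  |   18 ]
R3 := R3 + 4·R2
  [ 1  3   1  |  -14 ]
  [ 0  1   0  |   -5 ]
  [ 0  0  -1  |   -2 ]
R3 := -1·R3
  [ 1  3  1  |  -14 ]
  [ 0  1  0  |   -5 ]
  [ 0  0  1  |    2 ]
R1 := R1 − R3
  [ 1  3  0  |  -16 ]
  [ 0  1  0  |   -5 ]
  [ 0  0  1  |    2 ]
R1 := R1 − 3·R2
  [ 1  0  0  |  -1 ]
  [ 0  1  0  |  -5 ]
  [ 0  0  1  |   2 ]
Reading off the last column: a = -1, b = -5, c = 2.

(-1, -5, 2)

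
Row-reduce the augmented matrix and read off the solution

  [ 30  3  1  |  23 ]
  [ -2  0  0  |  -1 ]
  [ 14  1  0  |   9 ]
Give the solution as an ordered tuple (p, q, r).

R1 -> 1/30·R1
R2 -> R2 + 2·R1
R3 -> R3 − 14·R1
R2 -> 5·R2
R3 -> R3 + 2/5·R2
R3 -> -3·R3
R2 -> R2 − 1/3·R3
R1 -> R1 − 1/30·R3
R1 -> R1 − 1/10·R2
Reading off the last column: p = 1/2, q = 2, r = 2.

(1/2, 2, 2)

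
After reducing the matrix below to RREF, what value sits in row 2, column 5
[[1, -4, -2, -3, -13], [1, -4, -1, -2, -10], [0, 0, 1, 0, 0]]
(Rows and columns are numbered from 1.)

0

ρ2 ← ρ2 − ρ1
  [ 1  -4  -2  -3  -13 ]
  [ 0   0   1   1    3 ]
  [ 0   0   1   0    0 ]
ρ3 ← ρ3 − ρ2
  [ 1  -4  -2  -3  -13 ]
  [ 0   0   1   1    3 ]
  [ 0   0   0  -1   -3 ]
ρ3 ← -1·ρ3
  [ 1  -4  -2  -3  -13 ]
  [ 0   0   1   1    3 ]
  [ 0   0   0   1    3 ]
ρ2 ← ρ2 − ρ3
  [ 1  -4  -2  -3  -13 ]
  [ 0   0   1   0    0 ]
  [ 0   0   0   1    3 ]
ρ1 ← ρ1 + 3·ρ3
  [ 1  -4  -2  0  -4 ]
  [ 0   0   1  0   0 ]
  [ 0   0   0  1   3 ]
ρ1 ← ρ1 + 2·ρ2
  [ 1  -4  0  0  -4 ]
  [ 0   0  1  0   0 ]
  [ 0   0  0  1   3 ]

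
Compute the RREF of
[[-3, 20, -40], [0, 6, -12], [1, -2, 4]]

[[1, 0, 0], [0, 1, -2], [0, 0, 0]]

r1 := -1/3·r1
  [ 1  -20/3  40/3 ]
  [ 0      6   -12 ]
  [ 1     -2     4 ]
r3 := r3 − r1
  [ 1  -20/3   40/3 ]
  [ 0      6    -12 ]
  [ 0   14/3  -28/3 ]
r2 := 1/6·r2
  [ 1  -20/3   40/3 ]
  [ 0      1     -2 ]
  [ 0   14/3  -28/3 ]
r3 := r3 − 14/3·r2
  [ 1  -20/3  40/3 ]
  [ 0      1    -2 ]
  [ 0      0     0 ]
r1 := r1 + 20/3·r2
  [ 1  0   0 ]
  [ 0  1  -2 ]
  [ 0  0   0 ]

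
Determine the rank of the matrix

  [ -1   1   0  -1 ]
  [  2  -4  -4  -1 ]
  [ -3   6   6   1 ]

R1 → -1·R1
  [  1  -1   0   1 ]
  [  2  -4  -4  -1 ]
  [ -3   6   6   1 ]
R2 → R2 − 2·R1
  [  1  -1   0   1 ]
  [  0  -2  -4  -3 ]
  [ -3   6   6   1 ]
R3 → R3 + 3·R1
  [ 1  -1   0   1 ]
  [ 0  -2  -4  -3 ]
  [ 0   3   6   4 ]
R2 → -1/2·R2
  [ 1  -1  0    1 ]
  [ 0   1  2  3/2 ]
  [ 0   3  6    4 ]
R3 → R3 − 3·R2
  [ 1  -1  0     1 ]
  [ 0   1  2   3/2 ]
  [ 0   0  0  -1/2 ]
R3 → -2·R3
  [ 1  -1  0    1 ]
  [ 0   1  2  3/2 ]
  [ 0   0  0    1 ]
R2 → R2 − 3/2·R3
  [ 1  -1  0  1 ]
  [ 0   1  2  0 ]
  [ 0   0  0  1 ]
R1 → R1 − R3
  [ 1  -1  0  0 ]
  [ 0   1  2  0 ]
  [ 0   0  0  1 ]
R1 → R1 + R2
  [ 1  0  2  0 ]
  [ 0  1  2  0 ]
  [ 0  0  0  1 ]
The reduced form has 3 nonzero rows.

rank = 3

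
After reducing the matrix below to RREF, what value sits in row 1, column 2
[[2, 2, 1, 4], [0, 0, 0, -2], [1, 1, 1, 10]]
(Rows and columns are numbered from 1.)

1

ρ1 := 1/2·ρ1
  [ 1  1  1/2   2 ]
  [ 0  0    0  -2 ]
  [ 1  1    1  10 ]
ρ3 := ρ3 − ρ1
  [ 1  1  1/2   2 ]
  [ 0  0    0  -2 ]
  [ 0  0  1/2   8 ]
ρ2 <=> ρ3
  [ 1  1  1/2   2 ]
  [ 0  0  1/2   8 ]
  [ 0  0    0  -2 ]
ρ2 := 2·ρ2
  [ 1  1  1/2   2 ]
  [ 0  0    1  16 ]
  [ 0  0    0  -2 ]
ρ3 := -1/2·ρ3
  [ 1  1  1/2   2 ]
  [ 0  0    1  16 ]
  [ 0  0    0   1 ]
ρ2 := ρ2 − 16·ρ3
  [ 1  1  1/2  2 ]
  [ 0  0    1  0 ]
  [ 0  0    0  1 ]
ρ1 := ρ1 − 2·ρ3
  [ 1  1  1/2  0 ]
  [ 0  0    1  0 ]
  [ 0  0    0  1 ]
ρ1 := ρ1 − 1/2·ρ2
  [ 1  1  0  0 ]
  [ 0  0  1  0 ]
  [ 0  0  0  1 ]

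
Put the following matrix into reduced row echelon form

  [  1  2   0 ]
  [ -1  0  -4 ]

[[1, 0, 4], [0, 1, -2]]

r2 := r2 + r1
  [ 1  2   0 ]
  [ 0  2  -4 ]
r2 := 1/2·r2
  [ 1  2   0 ]
  [ 0  1  -2 ]
r1 := r1 − 2·r2
  [ 1  0   4 ]
  [ 0  1  -2 ]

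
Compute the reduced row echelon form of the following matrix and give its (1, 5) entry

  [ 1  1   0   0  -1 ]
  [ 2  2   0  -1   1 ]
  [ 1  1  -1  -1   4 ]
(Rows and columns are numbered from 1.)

-1

ρ2 -> ρ2 − 2·ρ1
  [ 1  1   0   0  -1 ]
  [ 0  0   0  -1   3 ]
  [ 1  1  -1  -1   4 ]
ρ3 -> ρ3 − ρ1
  [ 1  1   0   0  -1 ]
  [ 0  0   0  -1   3 ]
  [ 0  0  -1  -1   5 ]
ρ2 ↔ ρ3
  [ 1  1   0   0  -1 ]
  [ 0  0  -1  -1   5 ]
  [ 0  0   0  -1   3 ]
ρ2 -> -1·ρ2
  [ 1  1  0   0  -1 ]
  [ 0  0  1   1  -5 ]
  [ 0  0  0  -1   3 ]
ρ3 -> -1·ρ3
  [ 1  1  0  0  -1 ]
  [ 0  0  1  1  -5 ]
  [ 0  0  0  1  -3 ]
ρ2 -> ρ2 − ρ3
  [ 1  1  0  0  -1 ]
  [ 0  0  1  0  -2 ]
  [ 0  0  0  1  -3 ]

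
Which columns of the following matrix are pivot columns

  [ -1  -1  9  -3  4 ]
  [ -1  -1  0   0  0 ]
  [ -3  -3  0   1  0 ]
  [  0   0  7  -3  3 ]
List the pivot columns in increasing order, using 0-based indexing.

0, 2, 3, 4

R1 → -1·R1
  [  1   1  -9   3  -4 ]
  [ -1  -1   0   0   0 ]
  [ -3  -3   0   1   0 ]
  [  0   0   7  -3   3 ]
R2 → R2 + R1
  [  1   1  -9   3  -4 ]
  [  0   0  -9   3  -4 ]
  [ -3  -3   0   1   0 ]
  [  0   0   7  -3   3 ]
R3 → R3 + 3·R1
  [ 1  1   -9   3   -4 ]
  [ 0  0   -9   3   -4 ]
  [ 0  0  -27  10  -12 ]
  [ 0  0    7  -3    3 ]
R2 → -1/9·R2
  [ 1  1   -9     3   -4 ]
  [ 0  0    1  -1/3  4/9 ]
  [ 0  0  -27    10  -12 ]
  [ 0  0    7    -3    3 ]
R3 → R3 + 27·R2
  [ 1  1  -9     3   -4 ]
  [ 0  0   1  -1/3  4/9 ]
  [ 0  0   0     1    0 ]
  [ 0  0   7    -3    3 ]
R4 → R4 − 7·R2
  [ 1  1  -9     3    -4 ]
  [ 0  0   1  -1/3   4/9 ]
  [ 0  0   0     1     0 ]
  [ 0  0   0  -2/3  -1/9 ]
R4 → R4 + 2/3·R3
  [ 1  1  -9     3    -4 ]
  [ 0  0   1  -1/3   4/9 ]
  [ 0  0   0     1     0 ]
  [ 0  0   0     0  -1/9 ]
R4 → -9·R4
  [ 1  1  -9     3   -4 ]
  [ 0  0   1  -1/3  4/9 ]
  [ 0  0   0     1    0 ]
  [ 0  0   0     0    1 ]
R2 → R2 − 4/9·R4
  [ 1  1  -9     3  -4 ]
  [ 0  0   1  -1/3   0 ]
  [ 0  0   0     1   0 ]
  [ 0  0   0     0   1 ]
R1 → R1 + 4·R4
  [ 1  1  -9     3  0 ]
  [ 0  0   1  -1/3  0 ]
  [ 0  0   0     1  0 ]
  [ 0  0   0     0  1 ]
R2 → R2 + 1/3·R3
  [ 1  1  -9  3  0 ]
  [ 0  0   1  0  0 ]
  [ 0  0   0  1  0 ]
  [ 0  0   0  0  1 ]
R1 → R1 − 3·R3
  [ 1  1  -9  0  0 ]
  [ 0  0   1  0  0 ]
  [ 0  0   0  1  0 ]
  [ 0  0   0  0  1 ]
R1 → R1 + 9·R2
  [ 1  1  0  0  0 ]
  [ 0  0  1  0  0 ]
  [ 0  0  0  1  0 ]
  [ 0  0  0  0  1 ]
Pivot columns are the columns containing a leading 1.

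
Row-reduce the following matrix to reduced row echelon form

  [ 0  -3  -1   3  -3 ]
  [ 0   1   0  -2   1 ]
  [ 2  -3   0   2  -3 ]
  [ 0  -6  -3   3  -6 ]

r1 <=> r3
r1 ← 1/2·r1
r3 ← r3 + 3·r2
r4 ← r4 + 6·r2
r3 ← -1·r3
r4 ← r4 + 3·r3
r1 ← r1 + 3/2·r2

[[1, 0, 0, -2, 0], [0, 1, 0, -2, 1], [0, 0, 1, 3, 0], [0, 0, 0, 0, 0]]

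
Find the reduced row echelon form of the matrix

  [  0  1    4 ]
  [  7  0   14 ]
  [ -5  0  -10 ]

[[1, 0, 2], [0, 1, 4], [0, 0, 0]]

Swap r1 and r2.
Multiply r1 by 1/7.
Add 5 times r1 to r3.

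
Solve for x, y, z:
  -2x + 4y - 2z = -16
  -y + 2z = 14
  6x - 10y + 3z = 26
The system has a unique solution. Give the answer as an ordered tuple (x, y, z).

(-2, -2, 6)

Form the augmented matrix and row-reduce:
  [ -2    4  -2  |  -16 ]
  [  0   -1   2  |   14 ]
  [  6  -10   3  |   26 ]
Multiply ρ1 by -1/2.
  [ 1   -2  1  |   8 ]
  [ 0   -1  2  |  14 ]
  [ 6  -10  3  |  26 ]
Subtract 6 times ρ1 from ρ3.
  [ 1  -2   1  |    8 ]
  [ 0  -1   2  |   14 ]
  [ 0   2  -3  |  -22 ]
Multiply ρ2 by -1.
  [ 1  -2   1  |    8 ]
  [ 0   1  -2  |  -14 ]
  [ 0   2  -3  |  -22 ]
Subtract 2 times ρ2 from ρ3.
  [ 1  -2   1  |    8 ]
  [ 0   1  -2  |  -14 ]
  [ 0   0   1  |    6 ]
Add 2 times ρ3 to ρ2.
  [ 1  -2  1  |   8 ]
  [ 0   1  0  |  -2 ]
  [ 0   0  1  |   6 ]
Subtract ρ3 from ρ1.
  [ 1  -2  0  |   2 ]
  [ 0   1  0  |  -2 ]
  [ 0   0  1  |   6 ]
Add 2 times ρ2 to ρ1.
  [ 1  0  0  |  -2 ]
  [ 0  1  0  |  -2 ]
  [ 0  0  1  |   6 ]
Reading off the last column: x = -2, y = -2, z = 6.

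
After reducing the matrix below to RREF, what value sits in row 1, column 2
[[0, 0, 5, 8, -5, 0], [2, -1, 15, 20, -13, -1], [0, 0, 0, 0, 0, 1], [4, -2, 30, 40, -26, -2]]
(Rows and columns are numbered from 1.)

R1 <=> R2
R1 := 1/2·R1
R4 := R4 − 4·R1
R2 := 1/5·R2
R1 := R1 + 1/2·R3
R1 := R1 − 15/2·R2

-1/2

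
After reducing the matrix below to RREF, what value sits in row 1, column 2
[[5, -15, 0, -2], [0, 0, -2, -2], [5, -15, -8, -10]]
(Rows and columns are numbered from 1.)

-3

r1 ← 1/5·r1
  [ 1   -3   0  -2/5 ]
  [ 0    0  -2    -2 ]
  [ 5  -15  -8   -10 ]
r3 ← r3 − 5·r1
  [ 1  -3   0  -2/5 ]
  [ 0   0  -2    -2 ]
  [ 0   0  -8    -8 ]
r2 ← -1/2·r2
  [ 1  -3   0  -2/5 ]
  [ 0   0   1     1 ]
  [ 0   0  -8    -8 ]
r3 ← r3 + 8·r2
  [ 1  -3  0  -2/5 ]
  [ 0   0  1     1 ]
  [ 0   0  0     0 ]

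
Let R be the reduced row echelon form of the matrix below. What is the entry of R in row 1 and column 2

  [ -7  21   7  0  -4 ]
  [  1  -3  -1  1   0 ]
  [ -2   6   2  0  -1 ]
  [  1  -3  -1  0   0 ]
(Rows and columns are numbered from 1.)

R1 ← -1/7·R1
  [  1  -3  -1  0  4/7 ]
  [  1  -3  -1  1    0 ]
  [ -2   6   2  0   -1 ]
  [  1  -3  -1  0    0 ]
R2 ← R2 − R1
  [  1  -3  -1  0   4/7 ]
  [  0   0   0  1  -4/7 ]
  [ -2   6   2  0    -1 ]
  [  1  -3  -1  0     0 ]
R3 ← R3 + 2·R1
  [ 1  -3  -1  0   4/7 ]
  [ 0   0   0  1  -4/7 ]
  [ 0   0   0  0   1/7 ]
  [ 1  -3  -1  0     0 ]
R4 ← R4 − R1
  [ 1  -3  -1  0   4/7 ]
  [ 0   0   0  1  -4/7 ]
  [ 0   0   0  0   1/7 ]
  [ 0   0   0  0  -4/7 ]
R3 ← 7·R3
  [ 1  -3  -1  0   4/7 ]
  [ 0   0   0  1  -4/7 ]
  [ 0   0   0  0     1 ]
  [ 0   0   0  0  -4/7 ]
R4 ← R4 + 4/7·R3
  [ 1  -3  -1  0   4/7 ]
  [ 0   0   0  1  -4/7 ]
  [ 0   0   0  0     1 ]
  [ 0   0   0  0     0 ]
R2 ← R2 + 4/7·R3
  [ 1  -3  -1  0  4/7 ]
  [ 0   0   0  1    0 ]
  [ 0   0   0  0    1 ]
  [ 0   0   0  0    0 ]
R1 ← R1 − 4/7·R3
  [ 1  -3  -1  0  0 ]
  [ 0   0   0  1  0 ]
  [ 0   0   0  0  1 ]
  [ 0   0   0  0  0 ]

-3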